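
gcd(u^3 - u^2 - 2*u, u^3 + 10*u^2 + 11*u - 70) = u - 2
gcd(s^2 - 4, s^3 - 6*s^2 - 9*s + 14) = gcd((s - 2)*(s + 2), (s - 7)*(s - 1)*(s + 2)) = s + 2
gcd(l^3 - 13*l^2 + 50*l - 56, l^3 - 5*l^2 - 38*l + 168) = l^2 - 11*l + 28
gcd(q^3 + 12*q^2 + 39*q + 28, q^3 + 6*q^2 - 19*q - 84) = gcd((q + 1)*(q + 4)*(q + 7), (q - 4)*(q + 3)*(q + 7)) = q + 7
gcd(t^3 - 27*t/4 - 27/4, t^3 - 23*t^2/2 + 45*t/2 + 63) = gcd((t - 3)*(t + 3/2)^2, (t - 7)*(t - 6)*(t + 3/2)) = t + 3/2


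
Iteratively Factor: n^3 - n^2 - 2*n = (n + 1)*(n^2 - 2*n) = n*(n + 1)*(n - 2)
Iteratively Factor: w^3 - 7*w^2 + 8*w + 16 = (w - 4)*(w^2 - 3*w - 4) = (w - 4)^2*(w + 1)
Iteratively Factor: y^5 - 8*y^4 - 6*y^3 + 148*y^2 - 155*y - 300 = (y - 5)*(y^4 - 3*y^3 - 21*y^2 + 43*y + 60) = (y - 5)*(y + 4)*(y^3 - 7*y^2 + 7*y + 15) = (y - 5)^2*(y + 4)*(y^2 - 2*y - 3) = (y - 5)^2*(y - 3)*(y + 4)*(y + 1)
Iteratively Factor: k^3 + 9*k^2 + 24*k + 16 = (k + 4)*(k^2 + 5*k + 4) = (k + 1)*(k + 4)*(k + 4)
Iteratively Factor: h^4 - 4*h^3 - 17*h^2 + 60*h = (h - 5)*(h^3 + h^2 - 12*h) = (h - 5)*(h - 3)*(h^2 + 4*h) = (h - 5)*(h - 3)*(h + 4)*(h)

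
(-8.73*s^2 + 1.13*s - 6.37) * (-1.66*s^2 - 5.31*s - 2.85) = 14.4918*s^4 + 44.4805*s^3 + 29.4544*s^2 + 30.6042*s + 18.1545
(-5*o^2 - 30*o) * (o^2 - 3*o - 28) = -5*o^4 - 15*o^3 + 230*o^2 + 840*o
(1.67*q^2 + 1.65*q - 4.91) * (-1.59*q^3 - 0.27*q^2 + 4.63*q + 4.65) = -2.6553*q^5 - 3.0744*q^4 + 15.0935*q^3 + 16.7307*q^2 - 15.0608*q - 22.8315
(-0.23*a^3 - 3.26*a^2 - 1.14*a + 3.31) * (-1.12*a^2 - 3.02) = 0.2576*a^5 + 3.6512*a^4 + 1.9714*a^3 + 6.138*a^2 + 3.4428*a - 9.9962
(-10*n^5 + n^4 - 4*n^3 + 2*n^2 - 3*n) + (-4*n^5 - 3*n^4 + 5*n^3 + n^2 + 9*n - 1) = -14*n^5 - 2*n^4 + n^3 + 3*n^2 + 6*n - 1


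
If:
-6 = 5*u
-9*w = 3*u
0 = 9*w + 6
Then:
No Solution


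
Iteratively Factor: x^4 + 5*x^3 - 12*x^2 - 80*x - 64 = (x + 1)*(x^3 + 4*x^2 - 16*x - 64) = (x - 4)*(x + 1)*(x^2 + 8*x + 16) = (x - 4)*(x + 1)*(x + 4)*(x + 4)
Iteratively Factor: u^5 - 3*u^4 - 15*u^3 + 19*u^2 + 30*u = (u + 1)*(u^4 - 4*u^3 - 11*u^2 + 30*u) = (u + 1)*(u + 3)*(u^3 - 7*u^2 + 10*u) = (u - 5)*(u + 1)*(u + 3)*(u^2 - 2*u) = (u - 5)*(u - 2)*(u + 1)*(u + 3)*(u)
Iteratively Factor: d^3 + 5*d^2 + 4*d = (d + 1)*(d^2 + 4*d) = (d + 1)*(d + 4)*(d)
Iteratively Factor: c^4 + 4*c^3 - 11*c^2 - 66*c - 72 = (c + 3)*(c^3 + c^2 - 14*c - 24) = (c + 2)*(c + 3)*(c^2 - c - 12) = (c - 4)*(c + 2)*(c + 3)*(c + 3)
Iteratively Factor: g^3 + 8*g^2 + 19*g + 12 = (g + 4)*(g^2 + 4*g + 3) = (g + 3)*(g + 4)*(g + 1)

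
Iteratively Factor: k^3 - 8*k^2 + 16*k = (k - 4)*(k^2 - 4*k) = k*(k - 4)*(k - 4)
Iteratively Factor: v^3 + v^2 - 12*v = (v)*(v^2 + v - 12) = v*(v + 4)*(v - 3)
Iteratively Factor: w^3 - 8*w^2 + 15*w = (w)*(w^2 - 8*w + 15) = w*(w - 3)*(w - 5)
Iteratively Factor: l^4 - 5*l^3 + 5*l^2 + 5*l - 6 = (l - 2)*(l^3 - 3*l^2 - l + 3) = (l - 3)*(l - 2)*(l^2 - 1) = (l - 3)*(l - 2)*(l - 1)*(l + 1)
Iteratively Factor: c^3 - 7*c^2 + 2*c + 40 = (c - 4)*(c^2 - 3*c - 10) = (c - 5)*(c - 4)*(c + 2)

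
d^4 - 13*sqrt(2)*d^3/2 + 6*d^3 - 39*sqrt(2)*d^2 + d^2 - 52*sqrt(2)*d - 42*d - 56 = (d + 2)*(d + 4)*(d - 7*sqrt(2))*(d + sqrt(2)/2)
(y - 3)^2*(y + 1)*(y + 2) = y^4 - 3*y^3 - 7*y^2 + 15*y + 18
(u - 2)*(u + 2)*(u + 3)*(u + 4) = u^4 + 7*u^3 + 8*u^2 - 28*u - 48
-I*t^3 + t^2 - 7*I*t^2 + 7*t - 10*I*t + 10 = (t + 2)*(t + 5)*(-I*t + 1)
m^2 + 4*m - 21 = (m - 3)*(m + 7)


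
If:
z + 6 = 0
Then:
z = -6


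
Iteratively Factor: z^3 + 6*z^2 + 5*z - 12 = (z + 4)*(z^2 + 2*z - 3) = (z + 3)*(z + 4)*(z - 1)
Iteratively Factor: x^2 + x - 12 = (x + 4)*(x - 3)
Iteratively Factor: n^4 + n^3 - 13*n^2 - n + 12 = (n + 4)*(n^3 - 3*n^2 - n + 3) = (n + 1)*(n + 4)*(n^2 - 4*n + 3) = (n - 1)*(n + 1)*(n + 4)*(n - 3)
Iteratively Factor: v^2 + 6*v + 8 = (v + 2)*(v + 4)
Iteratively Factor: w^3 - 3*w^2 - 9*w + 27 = (w + 3)*(w^2 - 6*w + 9) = (w - 3)*(w + 3)*(w - 3)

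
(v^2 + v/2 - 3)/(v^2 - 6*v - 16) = (v - 3/2)/(v - 8)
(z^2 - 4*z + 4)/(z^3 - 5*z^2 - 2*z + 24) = (z^2 - 4*z + 4)/(z^3 - 5*z^2 - 2*z + 24)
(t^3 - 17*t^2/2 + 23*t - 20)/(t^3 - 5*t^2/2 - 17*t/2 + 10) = (2*t^2 - 9*t + 10)/(2*t^2 + 3*t - 5)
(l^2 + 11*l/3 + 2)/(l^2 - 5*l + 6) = (l^2 + 11*l/3 + 2)/(l^2 - 5*l + 6)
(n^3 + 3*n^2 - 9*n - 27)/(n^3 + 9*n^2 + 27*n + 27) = (n - 3)/(n + 3)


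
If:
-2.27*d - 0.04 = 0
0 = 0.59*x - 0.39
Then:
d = -0.02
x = 0.66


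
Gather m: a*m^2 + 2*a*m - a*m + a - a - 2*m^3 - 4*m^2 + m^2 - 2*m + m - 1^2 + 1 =-2*m^3 + m^2*(a - 3) + m*(a - 1)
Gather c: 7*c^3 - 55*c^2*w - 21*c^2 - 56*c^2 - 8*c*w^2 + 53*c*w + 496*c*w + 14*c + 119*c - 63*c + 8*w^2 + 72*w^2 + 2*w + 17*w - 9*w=7*c^3 + c^2*(-55*w - 77) + c*(-8*w^2 + 549*w + 70) + 80*w^2 + 10*w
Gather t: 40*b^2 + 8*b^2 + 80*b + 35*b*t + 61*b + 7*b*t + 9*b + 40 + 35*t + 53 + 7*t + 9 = 48*b^2 + 150*b + t*(42*b + 42) + 102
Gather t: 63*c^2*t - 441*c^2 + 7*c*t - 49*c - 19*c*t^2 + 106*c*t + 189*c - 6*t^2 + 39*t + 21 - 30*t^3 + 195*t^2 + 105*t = -441*c^2 + 140*c - 30*t^3 + t^2*(189 - 19*c) + t*(63*c^2 + 113*c + 144) + 21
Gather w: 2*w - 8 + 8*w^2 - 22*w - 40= 8*w^2 - 20*w - 48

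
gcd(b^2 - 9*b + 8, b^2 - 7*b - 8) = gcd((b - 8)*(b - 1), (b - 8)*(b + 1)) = b - 8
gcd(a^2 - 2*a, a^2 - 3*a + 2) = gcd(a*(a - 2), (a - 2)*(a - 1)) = a - 2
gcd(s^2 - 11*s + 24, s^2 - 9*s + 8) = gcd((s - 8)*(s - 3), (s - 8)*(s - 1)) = s - 8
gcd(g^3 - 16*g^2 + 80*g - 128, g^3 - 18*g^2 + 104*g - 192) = g^2 - 12*g + 32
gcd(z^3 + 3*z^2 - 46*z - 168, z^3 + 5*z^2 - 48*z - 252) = z^2 - z - 42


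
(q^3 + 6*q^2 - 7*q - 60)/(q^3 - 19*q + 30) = (q + 4)/(q - 2)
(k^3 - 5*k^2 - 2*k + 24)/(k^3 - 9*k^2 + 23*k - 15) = (k^2 - 2*k - 8)/(k^2 - 6*k + 5)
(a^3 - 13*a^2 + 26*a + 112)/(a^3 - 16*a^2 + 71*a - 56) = (a + 2)/(a - 1)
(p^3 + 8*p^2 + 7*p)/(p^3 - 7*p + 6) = p*(p^2 + 8*p + 7)/(p^3 - 7*p + 6)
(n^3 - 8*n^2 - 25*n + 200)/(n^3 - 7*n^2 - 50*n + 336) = (n^2 - 25)/(n^2 + n - 42)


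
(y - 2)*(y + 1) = y^2 - y - 2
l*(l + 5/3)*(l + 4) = l^3 + 17*l^2/3 + 20*l/3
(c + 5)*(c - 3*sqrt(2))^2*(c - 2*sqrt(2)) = c^4 - 8*sqrt(2)*c^3 + 5*c^3 - 40*sqrt(2)*c^2 + 42*c^2 - 36*sqrt(2)*c + 210*c - 180*sqrt(2)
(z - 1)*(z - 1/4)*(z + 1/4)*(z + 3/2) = z^4 + z^3/2 - 25*z^2/16 - z/32 + 3/32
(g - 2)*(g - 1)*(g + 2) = g^3 - g^2 - 4*g + 4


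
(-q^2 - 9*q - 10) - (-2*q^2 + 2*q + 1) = q^2 - 11*q - 11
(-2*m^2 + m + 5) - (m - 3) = 8 - 2*m^2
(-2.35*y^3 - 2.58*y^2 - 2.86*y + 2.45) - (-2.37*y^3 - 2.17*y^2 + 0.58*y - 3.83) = 0.02*y^3 - 0.41*y^2 - 3.44*y + 6.28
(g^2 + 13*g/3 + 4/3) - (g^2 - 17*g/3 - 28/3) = 10*g + 32/3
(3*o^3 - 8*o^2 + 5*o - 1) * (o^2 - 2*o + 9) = 3*o^5 - 14*o^4 + 48*o^3 - 83*o^2 + 47*o - 9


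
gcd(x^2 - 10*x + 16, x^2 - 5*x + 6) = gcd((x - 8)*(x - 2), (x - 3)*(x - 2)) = x - 2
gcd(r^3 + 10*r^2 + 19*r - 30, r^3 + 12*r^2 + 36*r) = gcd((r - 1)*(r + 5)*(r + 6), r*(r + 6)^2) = r + 6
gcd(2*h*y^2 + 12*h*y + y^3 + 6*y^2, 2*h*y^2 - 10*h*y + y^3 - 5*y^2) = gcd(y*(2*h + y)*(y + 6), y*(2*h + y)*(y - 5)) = 2*h*y + y^2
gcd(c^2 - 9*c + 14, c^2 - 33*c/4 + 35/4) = c - 7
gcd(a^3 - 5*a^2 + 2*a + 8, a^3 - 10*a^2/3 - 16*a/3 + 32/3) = a - 4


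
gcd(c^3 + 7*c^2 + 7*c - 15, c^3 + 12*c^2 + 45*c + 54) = c + 3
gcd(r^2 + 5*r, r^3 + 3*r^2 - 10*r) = r^2 + 5*r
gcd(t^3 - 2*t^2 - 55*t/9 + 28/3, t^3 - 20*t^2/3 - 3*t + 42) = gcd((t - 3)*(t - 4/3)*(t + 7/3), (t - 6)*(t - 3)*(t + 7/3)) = t^2 - 2*t/3 - 7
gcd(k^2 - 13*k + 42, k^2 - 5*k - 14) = k - 7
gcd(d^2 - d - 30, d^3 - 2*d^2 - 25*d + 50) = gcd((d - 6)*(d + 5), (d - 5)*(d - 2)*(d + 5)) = d + 5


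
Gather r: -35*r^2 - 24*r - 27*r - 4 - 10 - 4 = -35*r^2 - 51*r - 18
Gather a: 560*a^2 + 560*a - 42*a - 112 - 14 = 560*a^2 + 518*a - 126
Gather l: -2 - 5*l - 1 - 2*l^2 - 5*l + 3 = -2*l^2 - 10*l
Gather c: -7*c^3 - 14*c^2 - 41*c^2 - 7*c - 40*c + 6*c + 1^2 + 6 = -7*c^3 - 55*c^2 - 41*c + 7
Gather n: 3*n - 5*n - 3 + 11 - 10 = -2*n - 2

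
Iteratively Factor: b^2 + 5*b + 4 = (b + 4)*(b + 1)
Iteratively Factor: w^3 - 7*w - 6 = (w - 3)*(w^2 + 3*w + 2) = (w - 3)*(w + 1)*(w + 2)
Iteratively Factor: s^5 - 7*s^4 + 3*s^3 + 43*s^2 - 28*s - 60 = (s - 2)*(s^4 - 5*s^3 - 7*s^2 + 29*s + 30) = (s - 2)*(s + 2)*(s^3 - 7*s^2 + 7*s + 15) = (s - 5)*(s - 2)*(s + 2)*(s^2 - 2*s - 3) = (s - 5)*(s - 3)*(s - 2)*(s + 2)*(s + 1)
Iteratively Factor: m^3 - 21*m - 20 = (m + 4)*(m^2 - 4*m - 5) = (m - 5)*(m + 4)*(m + 1)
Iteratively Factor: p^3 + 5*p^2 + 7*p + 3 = (p + 1)*(p^2 + 4*p + 3) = (p + 1)*(p + 3)*(p + 1)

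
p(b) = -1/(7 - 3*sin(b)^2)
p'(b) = -6*sin(b)*cos(b)/(7 - 3*sin(b)^2)^2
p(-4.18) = -0.21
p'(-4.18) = 0.12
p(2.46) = -0.17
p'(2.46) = 0.09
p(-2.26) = -0.19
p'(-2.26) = -0.11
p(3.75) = -0.17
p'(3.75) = -0.08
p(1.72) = -0.25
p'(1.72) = 0.05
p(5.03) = -0.23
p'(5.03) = 0.10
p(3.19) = -0.14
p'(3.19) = -0.01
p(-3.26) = -0.14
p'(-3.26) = 0.01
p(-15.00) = -0.17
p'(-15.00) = -0.09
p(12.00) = -0.16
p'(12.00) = 0.07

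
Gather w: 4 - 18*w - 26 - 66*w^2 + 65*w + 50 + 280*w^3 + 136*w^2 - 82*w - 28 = 280*w^3 + 70*w^2 - 35*w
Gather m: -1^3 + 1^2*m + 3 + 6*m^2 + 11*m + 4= 6*m^2 + 12*m + 6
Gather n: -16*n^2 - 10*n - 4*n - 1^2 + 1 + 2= -16*n^2 - 14*n + 2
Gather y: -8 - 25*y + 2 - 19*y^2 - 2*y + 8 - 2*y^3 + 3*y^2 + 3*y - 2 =-2*y^3 - 16*y^2 - 24*y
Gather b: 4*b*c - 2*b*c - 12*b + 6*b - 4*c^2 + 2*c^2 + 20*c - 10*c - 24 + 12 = b*(2*c - 6) - 2*c^2 + 10*c - 12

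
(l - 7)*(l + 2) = l^2 - 5*l - 14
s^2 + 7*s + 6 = (s + 1)*(s + 6)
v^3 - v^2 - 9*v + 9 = (v - 3)*(v - 1)*(v + 3)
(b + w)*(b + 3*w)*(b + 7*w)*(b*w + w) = b^4*w + 11*b^3*w^2 + b^3*w + 31*b^2*w^3 + 11*b^2*w^2 + 21*b*w^4 + 31*b*w^3 + 21*w^4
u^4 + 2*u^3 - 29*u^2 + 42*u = u*(u - 3)*(u - 2)*(u + 7)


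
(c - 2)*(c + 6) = c^2 + 4*c - 12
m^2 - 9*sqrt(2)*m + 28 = (m - 7*sqrt(2))*(m - 2*sqrt(2))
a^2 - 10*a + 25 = (a - 5)^2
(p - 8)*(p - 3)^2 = p^3 - 14*p^2 + 57*p - 72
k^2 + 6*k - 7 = (k - 1)*(k + 7)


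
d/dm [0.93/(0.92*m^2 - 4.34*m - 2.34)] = (4.0362 - 1.7112*m)/(-0.92*m^2 + 4.34*m + 2.34)^2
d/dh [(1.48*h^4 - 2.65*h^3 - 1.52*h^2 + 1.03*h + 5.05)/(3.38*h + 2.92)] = (15.0072*h^4 - 0.627599999999996*h^3 - 28.3516*h^2 - 8.8768*h - 14.0614)/(11.4244*h^2 + 19.7392*h + 8.5264)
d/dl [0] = 0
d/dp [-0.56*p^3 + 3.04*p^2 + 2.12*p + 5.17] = -1.68*p^2 + 6.08*p + 2.12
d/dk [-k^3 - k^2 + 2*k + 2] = -3*k^2 - 2*k + 2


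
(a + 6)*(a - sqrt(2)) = a^2 - sqrt(2)*a + 6*a - 6*sqrt(2)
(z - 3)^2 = z^2 - 6*z + 9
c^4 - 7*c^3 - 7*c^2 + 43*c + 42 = (c - 7)*(c - 3)*(c + 1)*(c + 2)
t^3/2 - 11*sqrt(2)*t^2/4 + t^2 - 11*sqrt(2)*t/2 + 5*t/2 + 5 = (t/2 + 1)*(t - 5*sqrt(2))*(t - sqrt(2)/2)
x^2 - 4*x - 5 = (x - 5)*(x + 1)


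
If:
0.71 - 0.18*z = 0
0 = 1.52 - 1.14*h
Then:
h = 1.33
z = 3.94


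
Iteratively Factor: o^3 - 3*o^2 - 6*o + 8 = (o - 4)*(o^2 + o - 2) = (o - 4)*(o + 2)*(o - 1)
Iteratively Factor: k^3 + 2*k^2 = (k + 2)*(k^2) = k*(k + 2)*(k)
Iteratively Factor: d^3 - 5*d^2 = (d)*(d^2 - 5*d) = d*(d - 5)*(d)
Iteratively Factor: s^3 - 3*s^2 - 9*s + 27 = (s - 3)*(s^2 - 9) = (s - 3)^2*(s + 3)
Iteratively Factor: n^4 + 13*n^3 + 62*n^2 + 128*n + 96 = (n + 4)*(n^3 + 9*n^2 + 26*n + 24) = (n + 2)*(n + 4)*(n^2 + 7*n + 12) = (n + 2)*(n + 4)^2*(n + 3)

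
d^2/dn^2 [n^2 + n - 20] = 2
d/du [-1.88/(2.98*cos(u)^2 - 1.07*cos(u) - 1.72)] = (2.0116 - 11.2048*cos(u))*sin(u)/(-2.98*cos(u)^2 + 1.07*cos(u) + 1.72)^2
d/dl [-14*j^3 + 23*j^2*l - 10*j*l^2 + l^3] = 23*j^2 - 20*j*l + 3*l^2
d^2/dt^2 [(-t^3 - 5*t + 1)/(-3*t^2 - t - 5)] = 2*(31*t^3 - 12*t^2 - 159*t - 11)/(27*t^6 + 27*t^5 + 144*t^4 + 91*t^3 + 240*t^2 + 75*t + 125)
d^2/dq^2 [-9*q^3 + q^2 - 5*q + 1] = 2 - 54*q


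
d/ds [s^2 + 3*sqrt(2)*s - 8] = 2*s + 3*sqrt(2)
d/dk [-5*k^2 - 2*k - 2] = -10*k - 2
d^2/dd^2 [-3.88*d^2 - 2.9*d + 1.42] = -7.76000000000000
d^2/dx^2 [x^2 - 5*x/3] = 2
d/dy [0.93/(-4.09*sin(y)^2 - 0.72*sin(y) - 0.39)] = (7.6074*sin(y) + 0.6696)*cos(y)/(4.09*sin(y)^2 + 0.72*sin(y) + 0.39)^2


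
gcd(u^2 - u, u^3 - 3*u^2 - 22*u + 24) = u - 1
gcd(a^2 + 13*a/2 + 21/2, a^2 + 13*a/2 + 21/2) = a^2 + 13*a/2 + 21/2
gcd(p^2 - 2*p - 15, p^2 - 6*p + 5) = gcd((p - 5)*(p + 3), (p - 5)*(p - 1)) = p - 5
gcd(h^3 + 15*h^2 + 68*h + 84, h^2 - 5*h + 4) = 1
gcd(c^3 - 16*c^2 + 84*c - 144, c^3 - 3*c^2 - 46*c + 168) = c^2 - 10*c + 24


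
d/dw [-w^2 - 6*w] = -2*w - 6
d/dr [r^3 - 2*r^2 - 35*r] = 3*r^2 - 4*r - 35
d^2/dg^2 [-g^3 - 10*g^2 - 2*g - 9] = -6*g - 20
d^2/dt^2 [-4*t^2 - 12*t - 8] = -8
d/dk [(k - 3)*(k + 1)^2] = (k + 1)*(3*k - 5)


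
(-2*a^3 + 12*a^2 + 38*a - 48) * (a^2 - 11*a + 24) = -2*a^5 + 34*a^4 - 142*a^3 - 178*a^2 + 1440*a - 1152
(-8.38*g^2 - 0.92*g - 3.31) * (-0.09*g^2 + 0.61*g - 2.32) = 0.7542*g^4 - 5.029*g^3 + 19.1783*g^2 + 0.1153*g + 7.6792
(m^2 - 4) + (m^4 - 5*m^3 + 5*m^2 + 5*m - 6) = m^4 - 5*m^3 + 6*m^2 + 5*m - 10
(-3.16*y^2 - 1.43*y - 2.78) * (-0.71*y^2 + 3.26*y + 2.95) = 2.2436*y^4 - 9.2863*y^3 - 12.01*y^2 - 13.2813*y - 8.201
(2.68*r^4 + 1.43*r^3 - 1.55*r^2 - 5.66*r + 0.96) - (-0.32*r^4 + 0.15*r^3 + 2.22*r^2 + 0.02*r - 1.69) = 3.0*r^4 + 1.28*r^3 - 3.77*r^2 - 5.68*r + 2.65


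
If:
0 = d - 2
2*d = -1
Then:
No Solution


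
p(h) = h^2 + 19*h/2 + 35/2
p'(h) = 2*h + 19/2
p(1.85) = 38.50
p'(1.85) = 13.20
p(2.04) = 41.04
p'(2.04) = 13.58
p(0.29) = 20.34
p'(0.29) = 10.08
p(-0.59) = 12.24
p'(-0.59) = 8.32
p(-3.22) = -2.72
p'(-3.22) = 3.06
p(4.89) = 87.87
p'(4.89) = 19.28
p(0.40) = 21.46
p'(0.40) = 10.30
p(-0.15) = 16.10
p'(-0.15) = 9.20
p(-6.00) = -3.50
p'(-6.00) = -2.50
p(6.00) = 110.50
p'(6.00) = 21.50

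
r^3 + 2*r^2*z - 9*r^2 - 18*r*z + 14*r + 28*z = (r - 7)*(r - 2)*(r + 2*z)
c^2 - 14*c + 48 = (c - 8)*(c - 6)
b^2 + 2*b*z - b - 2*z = (b - 1)*(b + 2*z)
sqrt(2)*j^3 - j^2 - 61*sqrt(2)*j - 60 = (j - 6*sqrt(2))*(j + 5*sqrt(2))*(sqrt(2)*j + 1)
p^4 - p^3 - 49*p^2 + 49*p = p*(p - 7)*(p - 1)*(p + 7)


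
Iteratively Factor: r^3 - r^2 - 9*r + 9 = (r + 3)*(r^2 - 4*r + 3) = (r - 3)*(r + 3)*(r - 1)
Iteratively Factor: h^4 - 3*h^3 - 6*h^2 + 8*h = (h + 2)*(h^3 - 5*h^2 + 4*h) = (h - 4)*(h + 2)*(h^2 - h) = h*(h - 4)*(h + 2)*(h - 1)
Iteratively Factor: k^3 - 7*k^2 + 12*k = (k - 4)*(k^2 - 3*k) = (k - 4)*(k - 3)*(k)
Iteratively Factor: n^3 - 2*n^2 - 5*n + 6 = (n - 1)*(n^2 - n - 6) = (n - 1)*(n + 2)*(n - 3)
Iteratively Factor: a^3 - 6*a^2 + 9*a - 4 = (a - 1)*(a^2 - 5*a + 4) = (a - 1)^2*(a - 4)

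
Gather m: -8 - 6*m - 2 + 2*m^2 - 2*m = 2*m^2 - 8*m - 10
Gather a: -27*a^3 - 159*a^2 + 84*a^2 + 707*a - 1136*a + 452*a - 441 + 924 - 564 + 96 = -27*a^3 - 75*a^2 + 23*a + 15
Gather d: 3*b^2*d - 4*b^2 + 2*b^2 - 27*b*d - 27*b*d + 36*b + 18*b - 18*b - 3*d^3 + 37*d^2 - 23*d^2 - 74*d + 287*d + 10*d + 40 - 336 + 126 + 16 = -2*b^2 + 36*b - 3*d^3 + 14*d^2 + d*(3*b^2 - 54*b + 223) - 154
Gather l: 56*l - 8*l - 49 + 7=48*l - 42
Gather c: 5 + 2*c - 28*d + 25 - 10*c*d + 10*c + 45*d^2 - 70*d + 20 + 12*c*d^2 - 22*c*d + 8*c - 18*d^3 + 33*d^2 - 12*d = c*(12*d^2 - 32*d + 20) - 18*d^3 + 78*d^2 - 110*d + 50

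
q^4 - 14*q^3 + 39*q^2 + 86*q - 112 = (q - 8)*(q - 7)*(q - 1)*(q + 2)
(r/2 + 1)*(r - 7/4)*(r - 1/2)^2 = r^4/2 - 3*r^3/8 - 7*r^2/4 + 57*r/32 - 7/16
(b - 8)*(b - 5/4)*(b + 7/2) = b^3 - 23*b^2/4 - 179*b/8 + 35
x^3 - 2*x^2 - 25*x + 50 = (x - 5)*(x - 2)*(x + 5)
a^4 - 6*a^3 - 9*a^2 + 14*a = a*(a - 7)*(a - 1)*(a + 2)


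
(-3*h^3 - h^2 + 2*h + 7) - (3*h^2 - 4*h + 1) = -3*h^3 - 4*h^2 + 6*h + 6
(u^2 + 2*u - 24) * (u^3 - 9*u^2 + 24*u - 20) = u^5 - 7*u^4 - 18*u^3 + 244*u^2 - 616*u + 480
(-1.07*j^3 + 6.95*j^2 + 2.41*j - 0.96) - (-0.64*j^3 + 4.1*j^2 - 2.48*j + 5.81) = -0.43*j^3 + 2.85*j^2 + 4.89*j - 6.77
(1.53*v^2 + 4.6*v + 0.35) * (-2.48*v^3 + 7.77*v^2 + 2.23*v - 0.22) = -3.7944*v^5 + 0.4801*v^4 + 38.2859*v^3 + 12.6409*v^2 - 0.2315*v - 0.077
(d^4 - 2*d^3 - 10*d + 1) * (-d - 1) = -d^5 + d^4 + 2*d^3 + 10*d^2 + 9*d - 1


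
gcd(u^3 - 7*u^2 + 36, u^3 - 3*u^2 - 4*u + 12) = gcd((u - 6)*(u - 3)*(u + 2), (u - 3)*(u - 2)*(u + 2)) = u^2 - u - 6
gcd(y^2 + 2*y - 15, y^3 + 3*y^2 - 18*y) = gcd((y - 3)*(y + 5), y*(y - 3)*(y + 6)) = y - 3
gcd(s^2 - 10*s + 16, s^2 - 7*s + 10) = s - 2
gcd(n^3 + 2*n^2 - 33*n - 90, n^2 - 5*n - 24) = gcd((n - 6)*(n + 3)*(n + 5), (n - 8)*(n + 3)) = n + 3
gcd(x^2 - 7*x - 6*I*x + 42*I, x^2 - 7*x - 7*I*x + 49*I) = x - 7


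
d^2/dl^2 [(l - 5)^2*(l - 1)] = 6*l - 22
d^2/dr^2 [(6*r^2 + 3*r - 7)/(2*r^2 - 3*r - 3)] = 12*(8*r^3 + 4*r^2 + 30*r - 13)/(8*r^6 - 36*r^5 + 18*r^4 + 81*r^3 - 27*r^2 - 81*r - 27)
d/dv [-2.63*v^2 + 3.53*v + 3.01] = 3.53 - 5.26*v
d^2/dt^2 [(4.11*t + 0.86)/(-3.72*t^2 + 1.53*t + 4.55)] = ((4.11*t + 0.86)*(7.44*t - 1.53)*(14.88*t - 3.06) + (91.7352*t - 6.1782)*(-3.72*t^2 + 1.53*t + 4.55))/(-3.72*t^2 + 1.53*t + 4.55)^3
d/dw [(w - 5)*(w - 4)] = 2*w - 9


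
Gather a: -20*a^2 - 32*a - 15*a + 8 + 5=-20*a^2 - 47*a + 13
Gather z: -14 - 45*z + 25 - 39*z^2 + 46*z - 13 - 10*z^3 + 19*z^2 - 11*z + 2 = -10*z^3 - 20*z^2 - 10*z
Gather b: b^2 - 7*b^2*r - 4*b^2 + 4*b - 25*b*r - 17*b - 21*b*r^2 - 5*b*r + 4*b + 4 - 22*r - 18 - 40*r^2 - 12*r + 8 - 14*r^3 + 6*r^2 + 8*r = b^2*(-7*r - 3) + b*(-21*r^2 - 30*r - 9) - 14*r^3 - 34*r^2 - 26*r - 6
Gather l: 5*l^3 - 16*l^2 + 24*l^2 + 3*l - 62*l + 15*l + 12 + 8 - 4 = 5*l^3 + 8*l^2 - 44*l + 16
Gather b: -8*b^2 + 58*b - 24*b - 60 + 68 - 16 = -8*b^2 + 34*b - 8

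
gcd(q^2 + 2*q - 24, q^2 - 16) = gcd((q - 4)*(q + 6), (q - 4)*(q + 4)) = q - 4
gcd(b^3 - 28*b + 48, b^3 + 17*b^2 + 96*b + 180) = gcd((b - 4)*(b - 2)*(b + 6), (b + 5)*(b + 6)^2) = b + 6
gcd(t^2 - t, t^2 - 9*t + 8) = t - 1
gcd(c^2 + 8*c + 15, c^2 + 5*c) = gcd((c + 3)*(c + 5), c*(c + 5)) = c + 5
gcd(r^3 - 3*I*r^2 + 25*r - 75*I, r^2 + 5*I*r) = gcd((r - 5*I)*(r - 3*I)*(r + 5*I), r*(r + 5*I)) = r + 5*I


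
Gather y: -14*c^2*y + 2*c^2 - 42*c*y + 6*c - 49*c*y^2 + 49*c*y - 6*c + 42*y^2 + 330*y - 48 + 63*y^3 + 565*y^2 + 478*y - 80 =2*c^2 + 63*y^3 + y^2*(607 - 49*c) + y*(-14*c^2 + 7*c + 808) - 128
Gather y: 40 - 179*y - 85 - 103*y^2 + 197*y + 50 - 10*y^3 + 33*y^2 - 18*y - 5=-10*y^3 - 70*y^2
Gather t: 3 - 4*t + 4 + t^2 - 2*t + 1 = t^2 - 6*t + 8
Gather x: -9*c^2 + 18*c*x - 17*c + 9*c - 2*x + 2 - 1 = -9*c^2 - 8*c + x*(18*c - 2) + 1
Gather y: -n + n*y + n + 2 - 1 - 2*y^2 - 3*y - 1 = -2*y^2 + y*(n - 3)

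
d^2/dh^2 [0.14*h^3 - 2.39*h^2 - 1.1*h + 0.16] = 0.84*h - 4.78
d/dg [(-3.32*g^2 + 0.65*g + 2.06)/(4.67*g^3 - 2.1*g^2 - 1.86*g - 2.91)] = (15.5044*g^4 - 6.071*g^3 - 21.3204*g^2 + 27.9744*g + 1.9401)/(21.8089*g^6 - 19.614*g^5 - 12.9624*g^4 - 19.3674*g^3 + 15.6816*g^2 + 10.8252*g + 8.4681)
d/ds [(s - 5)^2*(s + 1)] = 3*(s - 5)*(s - 1)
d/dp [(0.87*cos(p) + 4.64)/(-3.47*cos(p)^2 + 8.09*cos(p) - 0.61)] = (-3.0189*cos(p)^2 - 32.2016*cos(p) + 38.0683)*sin(p)/(12.0409*cos(p)^4 - 56.1446*cos(p)^3 + 69.6815*cos(p)^2 - 9.8698*cos(p) + 0.3721)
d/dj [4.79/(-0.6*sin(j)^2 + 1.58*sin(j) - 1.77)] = (5.748*sin(j) - 7.5682)*cos(j)/(0.6*sin(j)^2 - 1.58*sin(j) + 1.77)^2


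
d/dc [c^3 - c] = 3*c^2 - 1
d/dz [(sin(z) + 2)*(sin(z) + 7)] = (2*sin(z) + 9)*cos(z)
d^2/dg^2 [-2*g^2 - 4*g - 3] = -4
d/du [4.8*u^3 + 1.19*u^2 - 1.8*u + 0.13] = 14.4*u^2 + 2.38*u - 1.8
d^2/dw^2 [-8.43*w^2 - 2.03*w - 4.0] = -16.8600000000000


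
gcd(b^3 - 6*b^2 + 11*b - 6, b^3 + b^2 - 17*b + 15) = b^2 - 4*b + 3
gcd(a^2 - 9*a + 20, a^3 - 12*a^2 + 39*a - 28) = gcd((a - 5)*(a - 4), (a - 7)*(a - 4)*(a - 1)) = a - 4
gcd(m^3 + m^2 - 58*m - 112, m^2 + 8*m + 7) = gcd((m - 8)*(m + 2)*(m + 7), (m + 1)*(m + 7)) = m + 7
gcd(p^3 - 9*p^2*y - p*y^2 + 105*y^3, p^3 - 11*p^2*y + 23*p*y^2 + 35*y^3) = p^2 - 12*p*y + 35*y^2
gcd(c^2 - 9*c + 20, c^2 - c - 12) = c - 4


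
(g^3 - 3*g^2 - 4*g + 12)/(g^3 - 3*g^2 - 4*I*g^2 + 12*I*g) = (g^2 - 4)/(g*(g - 4*I))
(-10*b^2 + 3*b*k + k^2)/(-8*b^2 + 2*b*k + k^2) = (5*b + k)/(4*b + k)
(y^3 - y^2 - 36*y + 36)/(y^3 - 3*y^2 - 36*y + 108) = (y - 1)/(y - 3)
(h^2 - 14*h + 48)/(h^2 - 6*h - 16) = (h - 6)/(h + 2)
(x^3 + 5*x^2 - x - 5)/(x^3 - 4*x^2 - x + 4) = (x + 5)/(x - 4)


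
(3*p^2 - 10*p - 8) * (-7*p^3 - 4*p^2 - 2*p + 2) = -21*p^5 + 58*p^4 + 90*p^3 + 58*p^2 - 4*p - 16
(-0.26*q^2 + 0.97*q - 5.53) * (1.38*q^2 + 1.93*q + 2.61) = -0.3588*q^4 + 0.8368*q^3 - 6.4379*q^2 - 8.1412*q - 14.4333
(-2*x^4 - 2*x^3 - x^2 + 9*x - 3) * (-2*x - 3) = 4*x^5 + 10*x^4 + 8*x^3 - 15*x^2 - 21*x + 9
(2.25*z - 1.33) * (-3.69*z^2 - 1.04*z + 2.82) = -8.3025*z^3 + 2.5677*z^2 + 7.7282*z - 3.7506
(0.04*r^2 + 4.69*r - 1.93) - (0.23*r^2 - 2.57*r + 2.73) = -0.19*r^2 + 7.26*r - 4.66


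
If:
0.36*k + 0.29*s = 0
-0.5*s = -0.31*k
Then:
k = 0.00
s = 0.00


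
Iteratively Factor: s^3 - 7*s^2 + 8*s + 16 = (s - 4)*(s^2 - 3*s - 4) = (s - 4)*(s + 1)*(s - 4)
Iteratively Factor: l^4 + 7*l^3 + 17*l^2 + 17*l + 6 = (l + 1)*(l^3 + 6*l^2 + 11*l + 6) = (l + 1)*(l + 2)*(l^2 + 4*l + 3) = (l + 1)*(l + 2)*(l + 3)*(l + 1)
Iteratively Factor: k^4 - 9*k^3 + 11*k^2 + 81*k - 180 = (k - 5)*(k^3 - 4*k^2 - 9*k + 36) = (k - 5)*(k - 3)*(k^2 - k - 12) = (k - 5)*(k - 4)*(k - 3)*(k + 3)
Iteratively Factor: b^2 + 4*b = (b)*(b + 4)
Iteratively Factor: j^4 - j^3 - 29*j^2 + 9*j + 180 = (j + 3)*(j^3 - 4*j^2 - 17*j + 60) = (j - 5)*(j + 3)*(j^2 + j - 12) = (j - 5)*(j + 3)*(j + 4)*(j - 3)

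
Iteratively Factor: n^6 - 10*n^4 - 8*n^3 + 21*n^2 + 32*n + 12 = (n - 2)*(n^5 + 2*n^4 - 6*n^3 - 20*n^2 - 19*n - 6) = (n - 2)*(n + 1)*(n^4 + n^3 - 7*n^2 - 13*n - 6) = (n - 2)*(n + 1)^2*(n^3 - 7*n - 6) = (n - 2)*(n + 1)^2*(n + 2)*(n^2 - 2*n - 3) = (n - 3)*(n - 2)*(n + 1)^2*(n + 2)*(n + 1)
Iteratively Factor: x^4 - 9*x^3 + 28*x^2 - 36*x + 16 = (x - 2)*(x^3 - 7*x^2 + 14*x - 8) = (x - 2)^2*(x^2 - 5*x + 4) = (x - 2)^2*(x - 1)*(x - 4)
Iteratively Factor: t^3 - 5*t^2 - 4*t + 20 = (t - 2)*(t^2 - 3*t - 10) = (t - 2)*(t + 2)*(t - 5)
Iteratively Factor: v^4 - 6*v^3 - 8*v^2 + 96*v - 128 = (v - 4)*(v^3 - 2*v^2 - 16*v + 32) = (v - 4)*(v + 4)*(v^2 - 6*v + 8) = (v - 4)*(v - 2)*(v + 4)*(v - 4)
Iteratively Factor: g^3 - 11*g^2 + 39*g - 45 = (g - 5)*(g^2 - 6*g + 9) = (g - 5)*(g - 3)*(g - 3)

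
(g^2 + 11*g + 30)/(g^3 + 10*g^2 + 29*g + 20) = (g + 6)/(g^2 + 5*g + 4)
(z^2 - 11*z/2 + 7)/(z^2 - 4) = (z - 7/2)/(z + 2)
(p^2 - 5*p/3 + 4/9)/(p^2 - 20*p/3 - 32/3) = (-9*p^2 + 15*p - 4)/(3*(-3*p^2 + 20*p + 32))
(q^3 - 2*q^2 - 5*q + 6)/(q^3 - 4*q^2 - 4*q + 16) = (q^2 - 4*q + 3)/(q^2 - 6*q + 8)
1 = 1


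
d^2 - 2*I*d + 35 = (d - 7*I)*(d + 5*I)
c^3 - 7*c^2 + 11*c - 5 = (c - 5)*(c - 1)^2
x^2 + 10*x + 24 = (x + 4)*(x + 6)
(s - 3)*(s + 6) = s^2 + 3*s - 18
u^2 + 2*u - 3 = (u - 1)*(u + 3)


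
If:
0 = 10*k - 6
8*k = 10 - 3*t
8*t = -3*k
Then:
No Solution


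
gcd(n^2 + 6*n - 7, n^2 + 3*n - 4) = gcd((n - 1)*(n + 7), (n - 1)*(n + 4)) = n - 1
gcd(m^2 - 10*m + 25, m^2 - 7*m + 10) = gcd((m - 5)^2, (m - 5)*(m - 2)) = m - 5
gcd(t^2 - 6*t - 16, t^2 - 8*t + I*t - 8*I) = t - 8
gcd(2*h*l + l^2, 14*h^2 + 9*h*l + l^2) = 2*h + l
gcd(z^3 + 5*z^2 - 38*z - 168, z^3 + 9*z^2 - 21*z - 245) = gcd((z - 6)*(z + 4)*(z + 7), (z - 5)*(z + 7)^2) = z + 7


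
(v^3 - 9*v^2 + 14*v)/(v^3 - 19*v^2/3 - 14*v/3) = 3*(v - 2)/(3*v + 2)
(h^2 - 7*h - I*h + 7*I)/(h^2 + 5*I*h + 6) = (h - 7)/(h + 6*I)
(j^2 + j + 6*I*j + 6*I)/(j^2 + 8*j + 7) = (j + 6*I)/(j + 7)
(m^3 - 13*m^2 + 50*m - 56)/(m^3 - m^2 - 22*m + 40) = (m - 7)/(m + 5)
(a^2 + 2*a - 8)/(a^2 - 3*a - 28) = (a - 2)/(a - 7)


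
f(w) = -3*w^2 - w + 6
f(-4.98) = -63.42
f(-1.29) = 2.30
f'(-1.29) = 6.74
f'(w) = -6*w - 1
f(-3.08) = -19.38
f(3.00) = -24.00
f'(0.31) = -2.86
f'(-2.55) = 14.30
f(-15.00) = -654.00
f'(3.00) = -19.00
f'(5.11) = -31.66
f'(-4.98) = 28.88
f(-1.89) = -2.83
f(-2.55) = -10.96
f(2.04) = -8.52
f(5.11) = -77.45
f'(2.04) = -13.24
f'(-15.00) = 89.00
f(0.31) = 5.40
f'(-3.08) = 17.48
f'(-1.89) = 10.34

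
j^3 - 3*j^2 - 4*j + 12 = (j - 3)*(j - 2)*(j + 2)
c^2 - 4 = (c - 2)*(c + 2)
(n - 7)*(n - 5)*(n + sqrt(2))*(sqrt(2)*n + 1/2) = sqrt(2)*n^4 - 12*sqrt(2)*n^3 + 5*n^3/2 - 30*n^2 + 71*sqrt(2)*n^2/2 - 6*sqrt(2)*n + 175*n/2 + 35*sqrt(2)/2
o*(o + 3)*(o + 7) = o^3 + 10*o^2 + 21*o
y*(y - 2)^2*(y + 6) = y^4 + 2*y^3 - 20*y^2 + 24*y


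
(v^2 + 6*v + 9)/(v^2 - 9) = (v + 3)/(v - 3)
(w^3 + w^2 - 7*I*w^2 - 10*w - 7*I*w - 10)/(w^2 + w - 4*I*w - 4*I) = (w^2 - 7*I*w - 10)/(w - 4*I)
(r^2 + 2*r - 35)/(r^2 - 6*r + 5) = (r + 7)/(r - 1)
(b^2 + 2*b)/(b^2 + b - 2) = b/(b - 1)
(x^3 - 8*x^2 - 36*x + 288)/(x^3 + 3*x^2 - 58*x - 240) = (x - 6)/(x + 5)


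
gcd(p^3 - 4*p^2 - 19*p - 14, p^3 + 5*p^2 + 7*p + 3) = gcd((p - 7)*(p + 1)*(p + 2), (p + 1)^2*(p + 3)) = p + 1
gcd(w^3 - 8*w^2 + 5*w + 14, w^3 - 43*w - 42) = w^2 - 6*w - 7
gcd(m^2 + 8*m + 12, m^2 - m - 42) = m + 6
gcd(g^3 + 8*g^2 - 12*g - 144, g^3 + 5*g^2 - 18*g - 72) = g^2 + 2*g - 24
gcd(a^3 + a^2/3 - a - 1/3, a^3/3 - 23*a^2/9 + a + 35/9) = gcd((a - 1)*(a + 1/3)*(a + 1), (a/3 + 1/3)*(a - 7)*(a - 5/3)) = a + 1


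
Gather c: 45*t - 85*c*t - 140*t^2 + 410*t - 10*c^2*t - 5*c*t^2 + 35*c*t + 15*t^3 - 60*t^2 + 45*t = -10*c^2*t + c*(-5*t^2 - 50*t) + 15*t^3 - 200*t^2 + 500*t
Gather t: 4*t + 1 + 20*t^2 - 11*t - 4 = 20*t^2 - 7*t - 3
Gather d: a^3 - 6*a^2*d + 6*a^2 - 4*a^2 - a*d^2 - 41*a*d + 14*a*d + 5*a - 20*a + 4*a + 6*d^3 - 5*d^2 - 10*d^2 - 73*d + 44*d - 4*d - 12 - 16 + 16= a^3 + 2*a^2 - 11*a + 6*d^3 + d^2*(-a - 15) + d*(-6*a^2 - 27*a - 33) - 12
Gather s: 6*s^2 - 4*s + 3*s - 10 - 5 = 6*s^2 - s - 15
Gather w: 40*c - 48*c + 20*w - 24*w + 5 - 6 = -8*c - 4*w - 1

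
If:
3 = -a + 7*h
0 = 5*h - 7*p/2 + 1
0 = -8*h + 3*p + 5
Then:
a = 209/26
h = 41/26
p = 33/13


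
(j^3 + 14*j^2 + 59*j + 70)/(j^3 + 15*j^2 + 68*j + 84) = (j + 5)/(j + 6)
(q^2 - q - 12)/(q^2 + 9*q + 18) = (q - 4)/(q + 6)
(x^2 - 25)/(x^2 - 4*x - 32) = (25 - x^2)/(-x^2 + 4*x + 32)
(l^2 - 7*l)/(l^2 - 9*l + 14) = l/(l - 2)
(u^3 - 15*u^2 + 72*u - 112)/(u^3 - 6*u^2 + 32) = (u - 7)/(u + 2)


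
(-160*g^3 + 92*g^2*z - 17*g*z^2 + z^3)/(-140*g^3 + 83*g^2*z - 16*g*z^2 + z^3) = (-8*g + z)/(-7*g + z)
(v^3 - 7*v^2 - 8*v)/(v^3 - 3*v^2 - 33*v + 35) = v*(v^2 - 7*v - 8)/(v^3 - 3*v^2 - 33*v + 35)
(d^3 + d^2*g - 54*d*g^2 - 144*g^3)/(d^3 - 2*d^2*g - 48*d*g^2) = (d + 3*g)/d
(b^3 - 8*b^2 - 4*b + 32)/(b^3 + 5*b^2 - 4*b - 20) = (b - 8)/(b + 5)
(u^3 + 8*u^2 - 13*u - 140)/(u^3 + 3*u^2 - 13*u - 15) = (u^2 + 3*u - 28)/(u^2 - 2*u - 3)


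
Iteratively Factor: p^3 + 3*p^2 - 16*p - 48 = (p - 4)*(p^2 + 7*p + 12) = (p - 4)*(p + 3)*(p + 4)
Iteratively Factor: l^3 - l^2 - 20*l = (l + 4)*(l^2 - 5*l) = (l - 5)*(l + 4)*(l)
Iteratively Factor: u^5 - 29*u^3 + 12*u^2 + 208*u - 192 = (u - 1)*(u^4 + u^3 - 28*u^2 - 16*u + 192) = (u - 1)*(u + 4)*(u^3 - 3*u^2 - 16*u + 48) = (u - 3)*(u - 1)*(u + 4)*(u^2 - 16) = (u - 3)*(u - 1)*(u + 4)^2*(u - 4)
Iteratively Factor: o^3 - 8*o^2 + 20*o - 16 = (o - 4)*(o^2 - 4*o + 4) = (o - 4)*(o - 2)*(o - 2)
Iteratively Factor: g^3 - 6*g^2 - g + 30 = (g - 5)*(g^2 - g - 6) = (g - 5)*(g - 3)*(g + 2)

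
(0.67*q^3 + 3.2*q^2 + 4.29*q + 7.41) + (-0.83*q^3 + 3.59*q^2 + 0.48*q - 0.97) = -0.16*q^3 + 6.79*q^2 + 4.77*q + 6.44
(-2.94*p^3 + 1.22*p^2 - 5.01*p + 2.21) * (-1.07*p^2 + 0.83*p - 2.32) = 3.1458*p^5 - 3.7456*p^4 + 13.1941*p^3 - 9.3534*p^2 + 13.4575*p - 5.1272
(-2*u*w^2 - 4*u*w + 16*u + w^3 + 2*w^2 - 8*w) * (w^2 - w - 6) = -2*u*w^4 - 2*u*w^3 + 32*u*w^2 + 8*u*w - 96*u + w^5 + w^4 - 16*w^3 - 4*w^2 + 48*w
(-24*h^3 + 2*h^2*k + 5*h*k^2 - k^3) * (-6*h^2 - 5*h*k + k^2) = 144*h^5 + 108*h^4*k - 64*h^3*k^2 - 17*h^2*k^3 + 10*h*k^4 - k^5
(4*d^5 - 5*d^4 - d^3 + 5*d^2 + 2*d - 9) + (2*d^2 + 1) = 4*d^5 - 5*d^4 - d^3 + 7*d^2 + 2*d - 8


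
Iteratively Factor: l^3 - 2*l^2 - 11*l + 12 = (l + 3)*(l^2 - 5*l + 4) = (l - 4)*(l + 3)*(l - 1)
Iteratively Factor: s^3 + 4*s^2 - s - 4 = (s + 1)*(s^2 + 3*s - 4) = (s - 1)*(s + 1)*(s + 4)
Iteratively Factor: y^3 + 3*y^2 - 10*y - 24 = (y + 4)*(y^2 - y - 6) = (y + 2)*(y + 4)*(y - 3)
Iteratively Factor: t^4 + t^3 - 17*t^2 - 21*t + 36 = (t - 1)*(t^3 + 2*t^2 - 15*t - 36) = (t - 1)*(t + 3)*(t^2 - t - 12) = (t - 4)*(t - 1)*(t + 3)*(t + 3)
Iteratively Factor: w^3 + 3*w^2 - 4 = (w - 1)*(w^2 + 4*w + 4) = (w - 1)*(w + 2)*(w + 2)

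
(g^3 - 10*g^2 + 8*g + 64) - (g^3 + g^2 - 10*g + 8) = -11*g^2 + 18*g + 56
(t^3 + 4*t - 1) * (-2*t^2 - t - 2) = -2*t^5 - t^4 - 10*t^3 - 2*t^2 - 7*t + 2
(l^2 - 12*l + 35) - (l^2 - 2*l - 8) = 43 - 10*l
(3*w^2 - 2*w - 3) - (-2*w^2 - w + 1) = 5*w^2 - w - 4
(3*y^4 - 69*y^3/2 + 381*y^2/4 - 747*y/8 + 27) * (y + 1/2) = 3*y^5 - 33*y^4 + 78*y^3 - 183*y^2/4 - 315*y/16 + 27/2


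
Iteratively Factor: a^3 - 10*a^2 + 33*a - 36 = (a - 4)*(a^2 - 6*a + 9) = (a - 4)*(a - 3)*(a - 3)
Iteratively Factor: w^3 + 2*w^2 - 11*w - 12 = (w - 3)*(w^2 + 5*w + 4) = (w - 3)*(w + 4)*(w + 1)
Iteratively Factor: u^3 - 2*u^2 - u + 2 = (u + 1)*(u^2 - 3*u + 2) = (u - 2)*(u + 1)*(u - 1)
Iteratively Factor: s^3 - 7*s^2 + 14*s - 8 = (s - 4)*(s^2 - 3*s + 2) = (s - 4)*(s - 1)*(s - 2)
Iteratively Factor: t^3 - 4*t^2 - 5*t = (t + 1)*(t^2 - 5*t) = (t - 5)*(t + 1)*(t)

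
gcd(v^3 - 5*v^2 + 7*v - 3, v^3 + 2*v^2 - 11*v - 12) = v - 3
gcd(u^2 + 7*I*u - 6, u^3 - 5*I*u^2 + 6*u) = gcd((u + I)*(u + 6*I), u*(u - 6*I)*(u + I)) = u + I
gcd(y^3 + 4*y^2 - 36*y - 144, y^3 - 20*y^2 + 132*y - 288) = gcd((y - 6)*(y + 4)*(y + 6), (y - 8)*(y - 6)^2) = y - 6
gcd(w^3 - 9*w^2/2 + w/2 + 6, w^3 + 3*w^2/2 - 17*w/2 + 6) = w - 3/2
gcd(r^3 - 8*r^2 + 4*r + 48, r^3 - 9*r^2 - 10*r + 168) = r - 6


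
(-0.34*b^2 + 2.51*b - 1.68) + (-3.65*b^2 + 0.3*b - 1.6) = -3.99*b^2 + 2.81*b - 3.28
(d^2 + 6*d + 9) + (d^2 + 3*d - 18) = 2*d^2 + 9*d - 9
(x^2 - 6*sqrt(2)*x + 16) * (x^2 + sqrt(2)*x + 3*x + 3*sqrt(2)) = x^4 - 5*sqrt(2)*x^3 + 3*x^3 - 15*sqrt(2)*x^2 + 4*x^2 + 12*x + 16*sqrt(2)*x + 48*sqrt(2)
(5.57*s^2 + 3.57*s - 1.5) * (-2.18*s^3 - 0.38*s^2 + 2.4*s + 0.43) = -12.1426*s^5 - 9.8992*s^4 + 15.2814*s^3 + 11.5331*s^2 - 2.0649*s - 0.645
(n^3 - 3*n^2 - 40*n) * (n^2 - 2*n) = n^5 - 5*n^4 - 34*n^3 + 80*n^2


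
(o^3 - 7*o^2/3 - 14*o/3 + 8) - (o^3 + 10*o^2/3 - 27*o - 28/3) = -17*o^2/3 + 67*o/3 + 52/3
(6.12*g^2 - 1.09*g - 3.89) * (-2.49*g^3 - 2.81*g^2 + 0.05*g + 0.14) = -15.2388*g^5 - 14.4831*g^4 + 13.055*g^3 + 11.7332*g^2 - 0.3471*g - 0.5446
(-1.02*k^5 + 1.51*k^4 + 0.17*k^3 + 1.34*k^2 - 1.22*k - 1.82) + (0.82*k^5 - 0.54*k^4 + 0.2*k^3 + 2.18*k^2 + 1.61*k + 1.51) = -0.2*k^5 + 0.97*k^4 + 0.37*k^3 + 3.52*k^2 + 0.39*k - 0.31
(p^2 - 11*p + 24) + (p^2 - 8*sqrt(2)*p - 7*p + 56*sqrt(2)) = 2*p^2 - 18*p - 8*sqrt(2)*p + 24 + 56*sqrt(2)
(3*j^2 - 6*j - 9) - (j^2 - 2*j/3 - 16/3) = 2*j^2 - 16*j/3 - 11/3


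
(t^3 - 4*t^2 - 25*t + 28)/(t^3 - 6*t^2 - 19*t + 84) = (t - 1)/(t - 3)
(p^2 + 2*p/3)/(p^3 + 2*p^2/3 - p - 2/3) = p/(p^2 - 1)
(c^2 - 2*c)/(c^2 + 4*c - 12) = c/(c + 6)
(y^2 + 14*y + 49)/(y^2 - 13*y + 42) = (y^2 + 14*y + 49)/(y^2 - 13*y + 42)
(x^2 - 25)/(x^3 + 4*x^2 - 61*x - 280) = (x - 5)/(x^2 - x - 56)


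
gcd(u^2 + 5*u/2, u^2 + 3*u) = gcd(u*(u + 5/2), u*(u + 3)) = u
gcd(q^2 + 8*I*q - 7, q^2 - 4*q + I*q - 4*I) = q + I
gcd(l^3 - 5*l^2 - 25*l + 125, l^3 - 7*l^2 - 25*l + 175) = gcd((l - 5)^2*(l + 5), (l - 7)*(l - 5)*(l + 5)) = l^2 - 25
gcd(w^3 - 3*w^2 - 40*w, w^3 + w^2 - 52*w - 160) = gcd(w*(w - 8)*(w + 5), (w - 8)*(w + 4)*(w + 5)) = w^2 - 3*w - 40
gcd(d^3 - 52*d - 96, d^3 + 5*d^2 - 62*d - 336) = d^2 - 2*d - 48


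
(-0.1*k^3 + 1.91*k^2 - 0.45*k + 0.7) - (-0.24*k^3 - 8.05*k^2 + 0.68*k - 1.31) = 0.14*k^3 + 9.96*k^2 - 1.13*k + 2.01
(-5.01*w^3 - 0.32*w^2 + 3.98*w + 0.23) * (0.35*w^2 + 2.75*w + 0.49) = -1.7535*w^5 - 13.8895*w^4 - 1.9419*w^3 + 10.8687*w^2 + 2.5827*w + 0.1127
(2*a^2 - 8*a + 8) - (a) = 2*a^2 - 9*a + 8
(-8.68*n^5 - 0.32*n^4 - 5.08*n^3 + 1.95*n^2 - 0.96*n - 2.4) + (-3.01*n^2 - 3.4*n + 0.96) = -8.68*n^5 - 0.32*n^4 - 5.08*n^3 - 1.06*n^2 - 4.36*n - 1.44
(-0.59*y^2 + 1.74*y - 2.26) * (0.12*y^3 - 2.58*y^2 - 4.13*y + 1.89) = -0.0708*y^5 + 1.731*y^4 - 2.3237*y^3 - 2.4705*y^2 + 12.6224*y - 4.2714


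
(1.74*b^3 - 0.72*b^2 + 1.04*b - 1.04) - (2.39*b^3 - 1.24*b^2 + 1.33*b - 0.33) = -0.65*b^3 + 0.52*b^2 - 0.29*b - 0.71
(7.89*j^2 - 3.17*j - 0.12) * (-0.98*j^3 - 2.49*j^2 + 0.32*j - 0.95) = -7.7322*j^5 - 16.5395*j^4 + 10.5357*j^3 - 8.2111*j^2 + 2.9731*j + 0.114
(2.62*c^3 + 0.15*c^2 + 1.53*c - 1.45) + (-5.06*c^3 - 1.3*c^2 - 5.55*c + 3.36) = -2.44*c^3 - 1.15*c^2 - 4.02*c + 1.91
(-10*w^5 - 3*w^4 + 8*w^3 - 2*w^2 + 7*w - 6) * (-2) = 20*w^5 + 6*w^4 - 16*w^3 + 4*w^2 - 14*w + 12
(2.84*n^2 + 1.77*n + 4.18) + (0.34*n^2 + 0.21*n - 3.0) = 3.18*n^2 + 1.98*n + 1.18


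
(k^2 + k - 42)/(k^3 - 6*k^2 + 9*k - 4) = (k^2 + k - 42)/(k^3 - 6*k^2 + 9*k - 4)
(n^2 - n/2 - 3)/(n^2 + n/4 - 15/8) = 4*(n - 2)/(4*n - 5)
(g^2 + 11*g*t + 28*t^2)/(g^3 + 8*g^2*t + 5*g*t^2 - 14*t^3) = (-g - 4*t)/(-g^2 - g*t + 2*t^2)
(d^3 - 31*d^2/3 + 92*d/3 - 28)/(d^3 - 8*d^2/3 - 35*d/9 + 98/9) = 3*(d^2 - 8*d + 12)/(3*d^2 - d - 14)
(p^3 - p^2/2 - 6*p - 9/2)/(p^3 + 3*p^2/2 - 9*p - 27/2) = (p + 1)/(p + 3)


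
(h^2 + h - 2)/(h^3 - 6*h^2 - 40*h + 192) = (h^2 + h - 2)/(h^3 - 6*h^2 - 40*h + 192)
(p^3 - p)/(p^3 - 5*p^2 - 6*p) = (p - 1)/(p - 6)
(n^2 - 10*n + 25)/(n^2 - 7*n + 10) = (n - 5)/(n - 2)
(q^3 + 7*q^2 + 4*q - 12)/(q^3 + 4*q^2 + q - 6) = (q + 6)/(q + 3)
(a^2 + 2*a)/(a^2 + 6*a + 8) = a/(a + 4)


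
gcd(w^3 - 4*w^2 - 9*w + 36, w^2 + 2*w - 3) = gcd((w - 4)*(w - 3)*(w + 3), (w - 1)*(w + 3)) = w + 3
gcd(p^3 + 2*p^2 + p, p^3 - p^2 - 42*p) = p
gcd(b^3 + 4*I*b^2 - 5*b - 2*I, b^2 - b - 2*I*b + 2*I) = 1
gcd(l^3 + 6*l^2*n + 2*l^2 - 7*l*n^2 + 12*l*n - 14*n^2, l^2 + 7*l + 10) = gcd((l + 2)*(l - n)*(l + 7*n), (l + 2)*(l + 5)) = l + 2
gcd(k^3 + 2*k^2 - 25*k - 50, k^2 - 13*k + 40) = k - 5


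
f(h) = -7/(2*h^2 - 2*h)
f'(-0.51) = -11.92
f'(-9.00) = -0.00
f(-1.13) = -1.45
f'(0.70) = 31.75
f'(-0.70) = -5.93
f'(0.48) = -2.25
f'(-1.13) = -1.97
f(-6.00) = -0.08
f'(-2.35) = -0.32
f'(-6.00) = -0.03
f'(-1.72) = -0.71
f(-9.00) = -0.04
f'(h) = -7*(2 - 4*h)/(2*h^2 - 2*h)^2 = 7*(2*h - 1)/(2*h^2*(h - 1)^2)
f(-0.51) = -4.54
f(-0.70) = -2.94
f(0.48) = 14.02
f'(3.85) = 0.19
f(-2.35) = -0.44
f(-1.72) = -0.75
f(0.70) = 16.67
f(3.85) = -0.32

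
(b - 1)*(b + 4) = b^2 + 3*b - 4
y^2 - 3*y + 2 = (y - 2)*(y - 1)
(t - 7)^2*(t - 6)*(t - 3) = t^4 - 23*t^3 + 193*t^2 - 693*t + 882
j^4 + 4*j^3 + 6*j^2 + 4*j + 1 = (j + 1)^4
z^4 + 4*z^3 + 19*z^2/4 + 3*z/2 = z*(z + 1/2)*(z + 3/2)*(z + 2)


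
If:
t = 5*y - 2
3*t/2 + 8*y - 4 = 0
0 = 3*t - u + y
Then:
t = 8/31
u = 38/31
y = 14/31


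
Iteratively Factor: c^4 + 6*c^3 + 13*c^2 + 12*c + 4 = (c + 1)*(c^3 + 5*c^2 + 8*c + 4) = (c + 1)*(c + 2)*(c^2 + 3*c + 2) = (c + 1)^2*(c + 2)*(c + 2)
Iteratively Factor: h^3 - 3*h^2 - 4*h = (h + 1)*(h^2 - 4*h) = (h - 4)*(h + 1)*(h)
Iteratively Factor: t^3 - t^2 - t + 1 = (t - 1)*(t^2 - 1) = (t - 1)*(t + 1)*(t - 1)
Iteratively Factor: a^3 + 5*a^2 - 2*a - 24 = (a - 2)*(a^2 + 7*a + 12) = (a - 2)*(a + 4)*(a + 3)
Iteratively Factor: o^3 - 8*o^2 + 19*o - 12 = (o - 3)*(o^2 - 5*o + 4) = (o - 4)*(o - 3)*(o - 1)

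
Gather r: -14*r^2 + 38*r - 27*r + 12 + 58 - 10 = -14*r^2 + 11*r + 60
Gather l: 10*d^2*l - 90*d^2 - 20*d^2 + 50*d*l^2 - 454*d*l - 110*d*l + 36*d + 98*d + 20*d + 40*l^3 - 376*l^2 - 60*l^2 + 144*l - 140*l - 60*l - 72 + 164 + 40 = -110*d^2 + 154*d + 40*l^3 + l^2*(50*d - 436) + l*(10*d^2 - 564*d - 56) + 132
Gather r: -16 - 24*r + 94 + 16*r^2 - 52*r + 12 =16*r^2 - 76*r + 90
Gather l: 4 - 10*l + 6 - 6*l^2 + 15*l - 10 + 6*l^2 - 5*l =0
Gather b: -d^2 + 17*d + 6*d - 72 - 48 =-d^2 + 23*d - 120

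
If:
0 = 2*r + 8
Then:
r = -4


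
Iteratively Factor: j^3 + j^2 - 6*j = (j + 3)*(j^2 - 2*j) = j*(j + 3)*(j - 2)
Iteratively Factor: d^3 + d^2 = (d)*(d^2 + d) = d*(d + 1)*(d)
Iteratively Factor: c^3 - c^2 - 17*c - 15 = (c - 5)*(c^2 + 4*c + 3) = (c - 5)*(c + 3)*(c + 1)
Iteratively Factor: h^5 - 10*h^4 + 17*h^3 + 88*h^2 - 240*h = (h + 3)*(h^4 - 13*h^3 + 56*h^2 - 80*h) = h*(h + 3)*(h^3 - 13*h^2 + 56*h - 80) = h*(h - 4)*(h + 3)*(h^2 - 9*h + 20) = h*(h - 4)^2*(h + 3)*(h - 5)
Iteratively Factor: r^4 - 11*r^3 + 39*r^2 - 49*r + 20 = (r - 1)*(r^3 - 10*r^2 + 29*r - 20) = (r - 1)^2*(r^2 - 9*r + 20) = (r - 5)*(r - 1)^2*(r - 4)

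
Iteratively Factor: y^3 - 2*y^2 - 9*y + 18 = (y - 3)*(y^2 + y - 6) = (y - 3)*(y + 3)*(y - 2)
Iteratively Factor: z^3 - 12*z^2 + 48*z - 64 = (z - 4)*(z^2 - 8*z + 16) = (z - 4)^2*(z - 4)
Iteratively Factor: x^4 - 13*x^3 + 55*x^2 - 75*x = (x - 5)*(x^3 - 8*x^2 + 15*x) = (x - 5)^2*(x^2 - 3*x) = (x - 5)^2*(x - 3)*(x)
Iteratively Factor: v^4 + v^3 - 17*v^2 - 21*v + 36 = (v + 3)*(v^3 - 2*v^2 - 11*v + 12) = (v - 1)*(v + 3)*(v^2 - v - 12) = (v - 4)*(v - 1)*(v + 3)*(v + 3)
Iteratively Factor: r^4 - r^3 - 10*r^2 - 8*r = (r + 1)*(r^3 - 2*r^2 - 8*r) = r*(r + 1)*(r^2 - 2*r - 8) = r*(r - 4)*(r + 1)*(r + 2)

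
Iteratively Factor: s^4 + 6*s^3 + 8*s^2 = (s)*(s^3 + 6*s^2 + 8*s) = s^2*(s^2 + 6*s + 8) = s^2*(s + 2)*(s + 4)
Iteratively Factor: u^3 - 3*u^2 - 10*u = (u)*(u^2 - 3*u - 10) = u*(u - 5)*(u + 2)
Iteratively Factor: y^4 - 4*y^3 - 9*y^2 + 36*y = (y + 3)*(y^3 - 7*y^2 + 12*y) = (y - 3)*(y + 3)*(y^2 - 4*y) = y*(y - 3)*(y + 3)*(y - 4)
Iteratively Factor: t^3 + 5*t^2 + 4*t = (t + 1)*(t^2 + 4*t) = (t + 1)*(t + 4)*(t)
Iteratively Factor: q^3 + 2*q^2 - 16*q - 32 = (q + 4)*(q^2 - 2*q - 8) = (q + 2)*(q + 4)*(q - 4)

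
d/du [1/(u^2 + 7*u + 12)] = (-2*u - 7)/(u^2 + 7*u + 12)^2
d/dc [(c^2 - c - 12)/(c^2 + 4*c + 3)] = 5/(c^2 + 2*c + 1)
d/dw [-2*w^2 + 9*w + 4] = 9 - 4*w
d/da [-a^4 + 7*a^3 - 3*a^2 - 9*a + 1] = -4*a^3 + 21*a^2 - 6*a - 9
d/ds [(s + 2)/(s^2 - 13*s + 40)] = (s^2 - 13*s - (s + 2)*(2*s - 13) + 40)/(s^2 - 13*s + 40)^2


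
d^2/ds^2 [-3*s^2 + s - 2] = -6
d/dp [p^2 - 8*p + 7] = 2*p - 8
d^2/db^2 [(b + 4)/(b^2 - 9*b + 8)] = 2*((5 - 3*b)*(b^2 - 9*b + 8) + (b + 4)*(2*b - 9)^2)/(b^2 - 9*b + 8)^3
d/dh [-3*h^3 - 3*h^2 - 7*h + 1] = -9*h^2 - 6*h - 7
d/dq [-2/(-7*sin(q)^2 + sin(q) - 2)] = 2*(1 - 14*sin(q))*cos(q)/(7*sin(q)^2 - sin(q) + 2)^2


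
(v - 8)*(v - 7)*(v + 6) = v^3 - 9*v^2 - 34*v + 336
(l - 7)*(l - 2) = l^2 - 9*l + 14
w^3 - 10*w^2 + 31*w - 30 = (w - 5)*(w - 3)*(w - 2)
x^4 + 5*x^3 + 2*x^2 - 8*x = x*(x - 1)*(x + 2)*(x + 4)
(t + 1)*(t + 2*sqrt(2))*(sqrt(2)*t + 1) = sqrt(2)*t^3 + sqrt(2)*t^2 + 5*t^2 + 2*sqrt(2)*t + 5*t + 2*sqrt(2)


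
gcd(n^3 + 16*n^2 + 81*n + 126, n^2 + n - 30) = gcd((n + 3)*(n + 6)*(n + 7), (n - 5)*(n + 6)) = n + 6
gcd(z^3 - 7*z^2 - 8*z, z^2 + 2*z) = z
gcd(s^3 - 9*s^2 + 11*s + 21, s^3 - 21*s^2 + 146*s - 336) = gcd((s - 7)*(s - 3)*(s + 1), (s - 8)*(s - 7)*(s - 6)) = s - 7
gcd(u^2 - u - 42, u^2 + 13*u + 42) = u + 6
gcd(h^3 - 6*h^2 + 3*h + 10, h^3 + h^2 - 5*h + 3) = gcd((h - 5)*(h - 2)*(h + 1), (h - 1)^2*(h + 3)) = 1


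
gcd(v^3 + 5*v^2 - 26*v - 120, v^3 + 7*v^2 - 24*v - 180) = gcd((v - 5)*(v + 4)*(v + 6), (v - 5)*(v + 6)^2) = v^2 + v - 30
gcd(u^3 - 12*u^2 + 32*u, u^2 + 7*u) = u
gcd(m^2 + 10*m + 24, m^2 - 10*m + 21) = 1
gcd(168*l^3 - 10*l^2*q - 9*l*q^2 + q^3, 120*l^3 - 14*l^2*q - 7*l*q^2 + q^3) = -24*l^2 - 2*l*q + q^2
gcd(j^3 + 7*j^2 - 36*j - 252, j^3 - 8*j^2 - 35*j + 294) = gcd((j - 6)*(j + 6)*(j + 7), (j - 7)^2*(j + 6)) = j + 6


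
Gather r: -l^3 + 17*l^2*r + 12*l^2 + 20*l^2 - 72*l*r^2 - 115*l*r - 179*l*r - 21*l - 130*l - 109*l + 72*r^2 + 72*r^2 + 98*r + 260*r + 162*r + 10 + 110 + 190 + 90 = -l^3 + 32*l^2 - 260*l + r^2*(144 - 72*l) + r*(17*l^2 - 294*l + 520) + 400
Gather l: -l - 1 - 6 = -l - 7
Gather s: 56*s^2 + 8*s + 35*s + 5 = 56*s^2 + 43*s + 5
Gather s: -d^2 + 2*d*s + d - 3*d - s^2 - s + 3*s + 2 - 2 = -d^2 - 2*d - s^2 + s*(2*d + 2)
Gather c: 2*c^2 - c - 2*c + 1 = 2*c^2 - 3*c + 1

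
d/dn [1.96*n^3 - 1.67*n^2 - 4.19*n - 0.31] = 5.88*n^2 - 3.34*n - 4.19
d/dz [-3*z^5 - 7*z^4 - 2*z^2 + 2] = z*(-15*z^3 - 28*z^2 - 4)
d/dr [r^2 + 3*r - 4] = 2*r + 3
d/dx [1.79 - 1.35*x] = -1.35000000000000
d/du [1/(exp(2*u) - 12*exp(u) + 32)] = 2*(6 - exp(u))*exp(u)/(exp(2*u) - 12*exp(u) + 32)^2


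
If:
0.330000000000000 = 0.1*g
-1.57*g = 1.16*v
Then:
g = 3.30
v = -4.47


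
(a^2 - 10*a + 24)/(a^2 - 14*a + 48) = (a - 4)/(a - 8)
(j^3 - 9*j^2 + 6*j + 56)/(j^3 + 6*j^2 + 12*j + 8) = (j^2 - 11*j + 28)/(j^2 + 4*j + 4)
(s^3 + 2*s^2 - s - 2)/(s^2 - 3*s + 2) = (s^2 + 3*s + 2)/(s - 2)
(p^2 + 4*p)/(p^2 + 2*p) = (p + 4)/(p + 2)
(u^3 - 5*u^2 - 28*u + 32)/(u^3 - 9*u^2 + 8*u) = (u + 4)/u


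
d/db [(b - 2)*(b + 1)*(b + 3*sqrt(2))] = 3*b^2 - 2*b + 6*sqrt(2)*b - 3*sqrt(2) - 2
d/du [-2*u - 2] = -2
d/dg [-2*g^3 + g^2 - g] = -6*g^2 + 2*g - 1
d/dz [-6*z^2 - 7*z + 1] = -12*z - 7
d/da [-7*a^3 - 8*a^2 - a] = -21*a^2 - 16*a - 1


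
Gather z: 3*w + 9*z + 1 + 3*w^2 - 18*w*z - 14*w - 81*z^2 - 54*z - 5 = 3*w^2 - 11*w - 81*z^2 + z*(-18*w - 45) - 4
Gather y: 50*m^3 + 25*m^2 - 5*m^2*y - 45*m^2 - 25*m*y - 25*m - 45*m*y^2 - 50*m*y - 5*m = 50*m^3 - 20*m^2 - 45*m*y^2 - 30*m + y*(-5*m^2 - 75*m)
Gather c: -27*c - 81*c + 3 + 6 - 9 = -108*c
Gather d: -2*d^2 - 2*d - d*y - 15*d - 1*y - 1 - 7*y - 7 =-2*d^2 + d*(-y - 17) - 8*y - 8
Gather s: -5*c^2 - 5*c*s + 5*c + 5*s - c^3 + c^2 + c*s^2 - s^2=-c^3 - 4*c^2 + 5*c + s^2*(c - 1) + s*(5 - 5*c)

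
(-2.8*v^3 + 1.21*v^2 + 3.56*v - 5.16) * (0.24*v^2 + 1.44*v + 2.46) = -0.672*v^5 - 3.7416*v^4 - 4.2912*v^3 + 6.8646*v^2 + 1.3272*v - 12.6936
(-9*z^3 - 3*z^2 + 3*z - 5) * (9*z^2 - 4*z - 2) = -81*z^5 + 9*z^4 + 57*z^3 - 51*z^2 + 14*z + 10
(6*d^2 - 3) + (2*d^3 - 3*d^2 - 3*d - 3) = 2*d^3 + 3*d^2 - 3*d - 6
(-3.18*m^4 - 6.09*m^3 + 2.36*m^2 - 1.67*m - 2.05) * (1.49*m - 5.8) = -4.7382*m^5 + 9.3699*m^4 + 38.8384*m^3 - 16.1763*m^2 + 6.6315*m + 11.89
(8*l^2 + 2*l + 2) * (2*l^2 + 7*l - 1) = 16*l^4 + 60*l^3 + 10*l^2 + 12*l - 2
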